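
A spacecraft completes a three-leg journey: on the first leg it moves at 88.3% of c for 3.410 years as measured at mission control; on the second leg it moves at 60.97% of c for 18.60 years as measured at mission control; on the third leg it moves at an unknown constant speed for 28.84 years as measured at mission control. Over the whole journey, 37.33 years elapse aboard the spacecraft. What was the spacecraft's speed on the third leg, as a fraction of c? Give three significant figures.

β = 0.686

Leg 1: β = 0.883; γ = 1/√(1 − 0.883²) = 1/√0.2203 = 2.131; τ_1 = 3.410/2.131 = 1.601 years.
Leg 2: β = 0.6097; γ = 1/√(1 − 0.6097²) = 1/√0.6283 = 1.262; τ_2 = 18.60/1.262 = 14.74 years.
Leg 3: speed unknown; τ_3 = 28.84/γ_3.
Total proper time: 1.601 + 14.74 + τ_3 = 37.33, so τ_3 = 37.33 − 16.34 = 20.99 years.
γ_3 = 28.84/20.99 = 1.374; β = √(1 − 1/γ²) = √0.4705.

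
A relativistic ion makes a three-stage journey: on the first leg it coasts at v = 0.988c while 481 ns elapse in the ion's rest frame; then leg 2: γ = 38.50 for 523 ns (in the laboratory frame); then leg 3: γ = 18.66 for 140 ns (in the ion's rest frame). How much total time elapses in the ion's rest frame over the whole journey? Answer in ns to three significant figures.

τ = 635 ns

Leg 1: 481 ns is already measured in the ion's rest frame.
Leg 2: γ = 38.50; τ_2 = 523/38.50 = 13.58 ns.
Leg 3: 140 ns is already measured in the ion's rest frame.
Total: 481.0 + 13.58 + 140.0 ns.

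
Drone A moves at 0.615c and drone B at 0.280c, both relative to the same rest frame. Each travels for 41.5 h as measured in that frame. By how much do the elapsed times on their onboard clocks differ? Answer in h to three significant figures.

|τ_A − τ_B| = 7.12 h

A: γ = 1/√(1 − 0.615²) = 1/√0.6218 = 1.268; τ_A = 41.5/1.268 = 32.72 h.
B: γ = 1/√(1 − 0.280²) = 25/24 ≈ 1.042; τ_B = 41.5/1.042 = 39.84 h.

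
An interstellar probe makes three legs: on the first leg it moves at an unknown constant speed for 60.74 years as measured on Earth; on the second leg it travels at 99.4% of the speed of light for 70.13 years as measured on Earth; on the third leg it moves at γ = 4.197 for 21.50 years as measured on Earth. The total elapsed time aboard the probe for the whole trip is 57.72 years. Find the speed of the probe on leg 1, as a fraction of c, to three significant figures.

β = 0.673

Leg 1: speed unknown; τ_1 = 60.74/γ_1.
Leg 2: β = 0.994; γ = 1/√(1 − 0.994²) = 1/√0.01196 = 9.142; τ_2 = 70.13/9.142 = 7.671 years.
Leg 3: γ = 4.197; τ_3 = 21.50/4.197 = 5.123 years.
Total proper time: τ_1 + 7.671 + 5.123 = 57.72, so τ_1 = 57.72 − 12.79 = 44.93 years.
γ_1 = 60.74/44.93 = 1.352; β = √(1 − 1/γ²) = √0.4529.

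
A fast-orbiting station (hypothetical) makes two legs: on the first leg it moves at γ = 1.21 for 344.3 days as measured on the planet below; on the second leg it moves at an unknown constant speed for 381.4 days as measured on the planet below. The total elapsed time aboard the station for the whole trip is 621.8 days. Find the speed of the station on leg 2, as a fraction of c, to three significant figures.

Leg 1: γ = 1.21; τ_1 = 344.3/1.210 = 284.5 days.
Leg 2: speed unknown; τ_2 = 381.4/γ_2.
Total proper time: 284.5 + τ_2 = 621.8, so τ_2 = 621.8 − 284.5 = 337.3 days.
γ_2 = 381.4/337.3 = 1.131; β = √(1 − 1/γ²) = √0.2181.

β = 0.467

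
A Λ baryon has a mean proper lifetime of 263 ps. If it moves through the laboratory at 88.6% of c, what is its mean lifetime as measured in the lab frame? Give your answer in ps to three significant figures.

Δt = 567 ps

β = 0.886; γ = 1/√(1 − 0.886²) = 1/√0.2150 = 2.157
The rest-frame lifetime is the proper time; the lab measures the dilated interval Δt = γτ₀ = 2.157 × 263 ps.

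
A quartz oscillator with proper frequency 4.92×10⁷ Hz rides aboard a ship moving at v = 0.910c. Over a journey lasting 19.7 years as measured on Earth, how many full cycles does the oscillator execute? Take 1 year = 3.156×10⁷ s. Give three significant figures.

N = 1.27×10¹⁶

γ = 1/√(1 − 0.910²) = 1/√0.1719 = 2.412
The oscillator's own cycle count is N = f × τ where τ is the proper time on the ship. τ = Δt/γ = 19.7/2.412 = 8.168 years = 2.578×10⁸ s.
N = 4.92×10⁷ × 2.578×10⁸ = 1.268×10¹⁶.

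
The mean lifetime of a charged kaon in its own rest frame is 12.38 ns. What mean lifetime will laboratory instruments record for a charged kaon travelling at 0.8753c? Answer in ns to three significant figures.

γ = 1/√(1 − 0.8753²) = 1/√0.2338 = 2.068
The rest-frame lifetime is the proper time; the lab measures the dilated interval Δt = γτ₀ = 2.068 × 12.38 ns.

Δt = 25.6 ns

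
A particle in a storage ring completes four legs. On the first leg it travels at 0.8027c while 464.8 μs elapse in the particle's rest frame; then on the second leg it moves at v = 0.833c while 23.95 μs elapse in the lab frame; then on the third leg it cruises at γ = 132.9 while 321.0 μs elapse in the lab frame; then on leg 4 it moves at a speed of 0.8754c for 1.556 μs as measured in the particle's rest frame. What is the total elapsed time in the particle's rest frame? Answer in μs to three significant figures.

τ = 482 μs

Leg 1: 464.8 μs is already measured in the particle's rest frame.
Leg 2: γ = 1/√(1 − 0.833²) = 1/√0.3061 = 1.807; τ_2 = 23.95/1.807 = 13.25 μs.
Leg 3: γ = 132.9; τ_3 = 321.0/132.9 = 2.415 μs.
Leg 4: 1.556 μs is already measured in the particle's rest frame.
Total: 464.8 + 13.25 + 2.415 + 1.556 μs.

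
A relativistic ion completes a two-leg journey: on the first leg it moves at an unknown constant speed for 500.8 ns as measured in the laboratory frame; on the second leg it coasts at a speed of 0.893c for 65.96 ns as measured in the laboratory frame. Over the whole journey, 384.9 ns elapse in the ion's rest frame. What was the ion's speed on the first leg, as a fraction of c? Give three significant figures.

Leg 1: speed unknown; τ_1 = 500.8/γ_1.
Leg 2: γ = 1/√(1 − 0.893²) = 1/√0.2026 = 2.222; τ_2 = 65.96/2.222 = 29.69 ns.
Total proper time: τ_1 + 29.69 = 384.9, so τ_1 = 384.9 − 29.69 = 355.2 ns.
γ_1 = 500.8/355.2 = 1.410; β = √(1 − 1/γ²) = √0.4969.

β = 0.705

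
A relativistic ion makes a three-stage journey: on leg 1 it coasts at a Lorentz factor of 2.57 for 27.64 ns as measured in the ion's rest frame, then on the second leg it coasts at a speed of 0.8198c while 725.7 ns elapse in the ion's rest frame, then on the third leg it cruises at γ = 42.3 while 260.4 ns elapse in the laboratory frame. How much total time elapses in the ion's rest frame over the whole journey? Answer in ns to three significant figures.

Leg 1: 27.64 ns is already measured in the ion's rest frame.
Leg 2: 725.7 ns is already measured in the ion's rest frame.
Leg 3: γ = 42.3; τ_3 = 260.4/42.30 = 6.156 ns.
Total: 27.64 + 725.7 + 6.156 ns.

τ = 759 ns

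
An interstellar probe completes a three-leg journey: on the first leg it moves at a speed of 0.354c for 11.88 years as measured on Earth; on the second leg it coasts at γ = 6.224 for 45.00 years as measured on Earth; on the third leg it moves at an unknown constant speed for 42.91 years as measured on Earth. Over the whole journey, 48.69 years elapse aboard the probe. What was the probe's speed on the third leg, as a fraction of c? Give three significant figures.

β = 0.707

Leg 1: γ = 1/√(1 − 0.354²) = 1/√0.8747 = 1.069; τ_1 = 11.88/1.069 = 11.11 years.
Leg 2: γ = 6.224; τ_2 = 45.00/6.224 = 7.230 years.
Leg 3: speed unknown; τ_3 = 42.91/γ_3.
Total proper time: 11.11 + 7.230 + τ_3 = 48.69, so τ_3 = 48.69 − 18.34 = 30.35 years.
γ_3 = 42.91/30.35 = 1.414; β = √(1 − 1/γ²) = √0.4998.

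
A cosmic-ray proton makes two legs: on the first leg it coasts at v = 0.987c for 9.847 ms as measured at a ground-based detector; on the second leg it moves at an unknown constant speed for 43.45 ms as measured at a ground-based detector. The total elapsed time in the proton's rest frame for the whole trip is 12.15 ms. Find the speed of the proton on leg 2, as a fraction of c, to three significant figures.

β = 0.970

Leg 1: γ = 1/√(1 − 0.987²) = 1/√0.02583 = 6.222; τ_1 = 9.847/6.222 = 1.583 ms.
Leg 2: speed unknown; τ_2 = 43.45/γ_2.
Total proper time: 1.583 + τ_2 = 12.15, so τ_2 = 12.15 − 1.583 = 10.57 ms.
γ_2 = 43.45/10.57 = 4.112; β = √(1 − 1/γ²) = √0.9408.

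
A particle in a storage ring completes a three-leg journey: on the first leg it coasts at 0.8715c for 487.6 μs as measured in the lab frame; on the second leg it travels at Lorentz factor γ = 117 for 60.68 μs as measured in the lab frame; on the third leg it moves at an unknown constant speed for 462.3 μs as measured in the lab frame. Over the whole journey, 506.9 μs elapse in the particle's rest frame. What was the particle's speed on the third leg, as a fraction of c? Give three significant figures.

Leg 1: γ = 1/√(1 − 0.8715²) = 1/√0.2405 = 2.039; τ_1 = 487.6/2.039 = 239.1 μs.
Leg 2: γ = 117; τ_2 = 60.68/117.0 = 0.5186 μs.
Leg 3: speed unknown; τ_3 = 462.3/γ_3.
Total proper time: 239.1 + 0.5186 + τ_3 = 506.9, so τ_3 = 506.9 − 239.6 = 267.3 μs.
γ_3 = 462.3/267.3 = 1.730; β = √(1 − 1/γ²) = √0.6658.

β = 0.816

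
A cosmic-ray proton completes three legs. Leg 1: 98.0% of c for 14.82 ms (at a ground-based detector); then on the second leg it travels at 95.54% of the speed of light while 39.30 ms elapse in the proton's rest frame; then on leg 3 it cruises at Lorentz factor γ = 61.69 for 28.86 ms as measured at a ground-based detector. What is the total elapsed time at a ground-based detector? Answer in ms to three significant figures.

Δt = 177 ms

Leg 1: 14.82 ms is already measured at a ground-based detector.
Leg 2: β = 0.9554; γ = 1/√(1 − 0.9554²) = 1/√0.08721 = 3.386; Δt_2 = 3.386 × 39.30 = 133.1 ms.
Leg 3: 28.86 ms is already measured at a ground-based detector.
Total: 14.82 + 133.1 + 28.86 ms.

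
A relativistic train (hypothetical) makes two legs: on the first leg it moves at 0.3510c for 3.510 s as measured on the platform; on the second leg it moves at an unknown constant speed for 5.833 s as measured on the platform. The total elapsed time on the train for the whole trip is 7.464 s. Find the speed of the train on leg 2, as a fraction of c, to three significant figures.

Leg 1: γ = 1/√(1 − 0.3510²) = 1/√0.8768 = 1.068; τ_1 = 3.510/1.068 = 3.287 s.
Leg 2: speed unknown; τ_2 = 5.833/γ_2.
Total proper time: 3.287 + τ_2 = 7.464, so τ_2 = 7.464 − 3.287 = 4.177 s.
γ_2 = 5.833/4.177 = 1.396; β = √(1 − 1/γ²) = √0.4871.

β = 0.698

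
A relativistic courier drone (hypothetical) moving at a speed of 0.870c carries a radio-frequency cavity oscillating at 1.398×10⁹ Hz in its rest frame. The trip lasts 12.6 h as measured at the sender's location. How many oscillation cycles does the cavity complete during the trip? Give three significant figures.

γ = 1/√(1 − 0.870²) = 1/√0.2431 = 2.028
The oscillator's own cycle count is N = f × τ where τ is the proper time aboard the drone. τ = Δt/γ = 12.6/2.028 = 6.212 h = 2.236×10⁴ s.
N = 1.398×10⁹ × 2.236×10⁴ = 3.127×10¹³.

N = 3.13×10¹³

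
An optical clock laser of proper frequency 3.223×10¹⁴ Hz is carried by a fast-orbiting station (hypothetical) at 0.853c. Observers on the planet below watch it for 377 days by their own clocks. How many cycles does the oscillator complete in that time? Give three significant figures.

N = 5.48×10²¹

γ = 1/√(1 − 0.853²) = 1/√0.2724 = 1.916
During 377 days of lab time, the oscillator's proper time advances by τ = Δt/γ = 377/1.916 = 196.8 days = 1.700×10⁷ s.
N = f × τ = 3.223×10¹⁴ × 1.700×10⁷ = 5.479×10²¹.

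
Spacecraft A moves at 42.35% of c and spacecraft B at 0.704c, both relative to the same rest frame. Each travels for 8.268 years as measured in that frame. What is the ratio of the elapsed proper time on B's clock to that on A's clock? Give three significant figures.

τ_B/τ_A = 0.784

A: β = 0.4235; γ = 1/√(1 − 0.4235²) = 1/√0.8206 = 1.104. B: γ = 1/√(1 − 0.704²) = 1/√0.5044 = 1.408.
τ_A/τ_B = γ_B/γ_A = 1.408/1.104 = 1.276, so τ_B/τ_A = 0.7840.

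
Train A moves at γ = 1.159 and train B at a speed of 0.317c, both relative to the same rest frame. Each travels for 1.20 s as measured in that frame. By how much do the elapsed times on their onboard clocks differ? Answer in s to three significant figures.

A: γ = 1.159; τ_A = 1.20/1.159 = 1.035 s.
B: γ = 1/√(1 − 0.317²) = 1/√0.8995 = 1.054; τ_B = 1.20/1.054 = 1.138 s.

|τ_A − τ_B| = 0.103 s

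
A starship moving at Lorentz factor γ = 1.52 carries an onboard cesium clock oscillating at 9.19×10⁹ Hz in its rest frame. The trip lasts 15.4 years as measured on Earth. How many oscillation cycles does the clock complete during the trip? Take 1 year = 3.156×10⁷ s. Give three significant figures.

N = 2.94×10¹⁸

γ = 1.52
The oscillator's own cycle count is N = f × τ where τ is the proper time on the ship. τ = Δt/γ = 15.4/1.520 = 10.13 years = 3.198×10⁸ s.
N = 9.19×10⁹ × 3.198×10⁸ = 2.939×10¹⁸.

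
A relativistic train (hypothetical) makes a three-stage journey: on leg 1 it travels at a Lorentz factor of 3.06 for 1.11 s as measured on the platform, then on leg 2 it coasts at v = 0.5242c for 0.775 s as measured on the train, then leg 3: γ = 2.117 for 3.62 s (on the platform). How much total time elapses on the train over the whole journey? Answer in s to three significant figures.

Leg 1: γ = 3.06; τ_1 = 1.11/3.060 = 0.3627 s.
Leg 2: 0.775 s is already measured on the train.
Leg 3: γ = 2.117; τ_3 = 3.62/2.117 = 1.710 s.
Total: 0.3627 + 0.7750 + 1.710 s.

τ = 2.85 s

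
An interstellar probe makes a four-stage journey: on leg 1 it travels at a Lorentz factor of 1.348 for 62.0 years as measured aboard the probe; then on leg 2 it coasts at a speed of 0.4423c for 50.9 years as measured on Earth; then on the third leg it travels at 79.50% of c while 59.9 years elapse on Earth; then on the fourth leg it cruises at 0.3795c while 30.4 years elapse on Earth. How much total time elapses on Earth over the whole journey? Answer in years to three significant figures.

Δt = 225 years

Leg 1: γ = 1.348; Δt_1 = 1.348 × 62.0 = 83.58 years.
Leg 2: 50.9 years is already measured on Earth.
Leg 3: 59.9 years is already measured on Earth.
Leg 4: 30.4 years is already measured on Earth.
Total: 83.58 + 50.90 + 59.90 + 30.40 years.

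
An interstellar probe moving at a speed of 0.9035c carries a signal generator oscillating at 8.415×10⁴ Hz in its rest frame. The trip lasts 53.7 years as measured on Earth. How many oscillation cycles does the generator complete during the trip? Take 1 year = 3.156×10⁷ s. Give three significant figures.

γ = 1/√(1 − 0.9035²) = 1/√0.1837 = 2.333
The oscillator's own cycle count is N = f × τ where τ is the proper time aboard the probe. τ = Δt/γ = 53.7/2.333 = 23.02 years = 7.264×10⁸ s.
N = 8.415×10⁴ × 7.264×10⁸ = 6.112×10¹³.

N = 6.11×10¹³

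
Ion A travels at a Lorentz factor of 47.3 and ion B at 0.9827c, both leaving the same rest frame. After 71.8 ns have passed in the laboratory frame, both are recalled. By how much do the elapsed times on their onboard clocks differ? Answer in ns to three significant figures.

A: γ = 47.3; τ_A = 71.8/47.30 = 1.518 ns.
B: γ = 1/√(1 − 0.9827²) = 1/√0.03430 = 5.399; τ_B = 71.8/5.399 = 13.30 ns.

|τ_A − τ_B| = 11.8 ns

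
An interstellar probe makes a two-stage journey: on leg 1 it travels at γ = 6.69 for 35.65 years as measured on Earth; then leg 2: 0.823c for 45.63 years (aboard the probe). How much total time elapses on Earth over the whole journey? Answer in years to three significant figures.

Leg 1: 35.65 years is already measured on Earth.
Leg 2: γ = 1/√(1 − 0.823²) = 1/√0.3227 = 1.760; Δt_2 = 1.760 × 45.63 = 80.33 years.
Total: 35.65 + 80.33 years.

Δt = 116 years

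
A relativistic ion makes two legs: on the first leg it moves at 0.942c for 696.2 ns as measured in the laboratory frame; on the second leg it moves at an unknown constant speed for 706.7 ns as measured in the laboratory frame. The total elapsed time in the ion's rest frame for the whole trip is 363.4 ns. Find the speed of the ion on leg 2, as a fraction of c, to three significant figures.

Leg 1: γ = 1/√(1 − 0.942²) = 1/√0.1126 = 2.980; τ_1 = 696.2/2.980 = 233.7 ns.
Leg 2: speed unknown; τ_2 = 706.7/γ_2.
Total proper time: 233.7 + τ_2 = 363.4, so τ_2 = 363.4 − 233.7 = 129.7 ns.
γ_2 = 706.7/129.7 = 5.447; β = √(1 − 1/γ²) = √0.9663.

β = 0.983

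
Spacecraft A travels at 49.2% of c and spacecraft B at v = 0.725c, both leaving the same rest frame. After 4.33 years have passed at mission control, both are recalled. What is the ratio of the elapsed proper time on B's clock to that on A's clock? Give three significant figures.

τ_B/τ_A = 0.791

A: β = 0.492; γ = 1/√(1 − 0.492²) = 1/√0.7579 = 1.149. B: γ = 1/√(1 − 0.725²) = 1/√0.4744 = 1.452.
τ_A/τ_B = γ_B/γ_A = 1.452/1.149 = 1.264, so τ_B/τ_A = 0.7911.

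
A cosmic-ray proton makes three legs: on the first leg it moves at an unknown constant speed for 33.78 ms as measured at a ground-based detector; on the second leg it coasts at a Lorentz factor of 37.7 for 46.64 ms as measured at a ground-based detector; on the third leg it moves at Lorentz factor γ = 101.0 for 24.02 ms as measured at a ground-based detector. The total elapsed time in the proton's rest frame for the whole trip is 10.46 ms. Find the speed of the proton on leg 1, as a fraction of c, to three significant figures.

β = 0.964

Leg 1: speed unknown; τ_1 = 33.78/γ_1.
Leg 2: γ = 37.7; τ_2 = 46.64/37.70 = 1.237 ms.
Leg 3: γ = 101.0; τ_3 = 24.02/101.0 = 0.2378 ms.
Total proper time: τ_1 + 1.237 + 0.2378 = 10.46, so τ_1 = 10.46 − 1.475 = 8.985 ms.
γ_1 = 33.78/8.985 = 3.760; β = √(1 − 1/γ²) = √0.9293.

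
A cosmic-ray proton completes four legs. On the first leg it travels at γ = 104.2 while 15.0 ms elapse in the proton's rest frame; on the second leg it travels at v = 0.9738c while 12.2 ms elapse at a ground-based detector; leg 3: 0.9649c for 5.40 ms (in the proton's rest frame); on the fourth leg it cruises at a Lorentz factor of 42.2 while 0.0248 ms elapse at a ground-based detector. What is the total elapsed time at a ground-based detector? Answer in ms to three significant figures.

Leg 1: γ = 104.2; Δt_1 = 104.2 × 15.0 = 1563 ms.
Leg 2: 12.2 ms is already measured at a ground-based detector.
Leg 3: γ = 1/√(1 − 0.9649²) = 1/√0.06897 = 3.808; Δt_3 = 3.808 × 5.40 = 20.56 ms.
Leg 4: 0.0248 ms is already measured at a ground-based detector.
Total: 1563 + 12.20 + 20.56 + 0.02480 ms.

Δt = 1600 ms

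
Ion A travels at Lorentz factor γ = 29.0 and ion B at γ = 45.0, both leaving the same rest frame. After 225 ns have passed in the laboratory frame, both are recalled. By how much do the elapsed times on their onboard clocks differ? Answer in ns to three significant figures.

|τ_A − τ_B| = 2.76 ns

A: γ = 29.0; τ_A = 225/29.00 = 7.759 ns.
B: γ = 45.0; τ_B = 225/45.00 = 5.000 ns.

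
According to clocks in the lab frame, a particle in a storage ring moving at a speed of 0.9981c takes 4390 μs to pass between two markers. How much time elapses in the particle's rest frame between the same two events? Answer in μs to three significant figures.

τ = 270 μs

γ = 1/√(1 − 0.9981²) = 1/√0.003796 = 16.23
The interval measured in the lab frame is the dilated one; the clock in the particle's rest frame measures the proper time τ = Δt/γ = 4390/16.23 μs.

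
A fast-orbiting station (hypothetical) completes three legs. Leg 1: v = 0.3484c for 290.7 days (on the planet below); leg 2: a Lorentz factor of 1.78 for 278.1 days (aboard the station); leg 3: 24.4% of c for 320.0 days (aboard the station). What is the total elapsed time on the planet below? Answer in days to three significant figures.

Δt = 1120 days

Leg 1: 290.7 days is already measured on the planet below.
Leg 2: γ = 1.78; Δt_2 = 1.780 × 278.1 = 495.0 days.
Leg 3: β = 0.244; γ = 1/√(1 − 0.244²) = 1/√0.9405 = 1.031; Δt_3 = 1.031 × 320.0 = 330.0 days.
Total: 290.7 + 495.0 + 330.0 days.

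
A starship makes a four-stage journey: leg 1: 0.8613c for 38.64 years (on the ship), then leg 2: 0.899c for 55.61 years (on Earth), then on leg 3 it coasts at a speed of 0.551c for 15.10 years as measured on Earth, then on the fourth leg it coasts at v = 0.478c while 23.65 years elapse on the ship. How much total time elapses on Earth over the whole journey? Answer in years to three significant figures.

Leg 1: γ = 1/√(1 − 0.8613²) = 1/√0.2582 = 1.968; Δt_1 = 1.968 × 38.64 = 76.05 years.
Leg 2: 55.61 years is already measured on Earth.
Leg 3: 15.10 years is already measured on Earth.
Leg 4: γ = 1/√(1 − 0.478²) = 1/√0.7715 = 1.138; Δt_4 = 1.138 × 23.65 = 26.93 years.
Total: 76.05 + 55.61 + 15.10 + 26.93 years.

Δt = 174 years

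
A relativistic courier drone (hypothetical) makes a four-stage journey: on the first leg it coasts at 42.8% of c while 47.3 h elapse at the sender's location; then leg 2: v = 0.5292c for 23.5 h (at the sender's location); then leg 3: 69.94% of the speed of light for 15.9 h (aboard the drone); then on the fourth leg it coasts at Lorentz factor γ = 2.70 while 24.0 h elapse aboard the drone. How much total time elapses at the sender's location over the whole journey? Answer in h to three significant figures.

Δt = 158 h

Leg 1: 47.3 h is already measured at the sender's location.
Leg 2: 23.5 h is already measured at the sender's location.
Leg 3: β = 0.6994; γ = 1/√(1 − 0.6994²) = 1/√0.5108 = 1.399; Δt_3 = 1.399 × 15.9 = 22.25 h.
Leg 4: γ = 2.70; Δt_4 = 2.700 × 24.0 = 64.80 h.
Total: 47.30 + 23.50 + 22.25 + 64.80 h.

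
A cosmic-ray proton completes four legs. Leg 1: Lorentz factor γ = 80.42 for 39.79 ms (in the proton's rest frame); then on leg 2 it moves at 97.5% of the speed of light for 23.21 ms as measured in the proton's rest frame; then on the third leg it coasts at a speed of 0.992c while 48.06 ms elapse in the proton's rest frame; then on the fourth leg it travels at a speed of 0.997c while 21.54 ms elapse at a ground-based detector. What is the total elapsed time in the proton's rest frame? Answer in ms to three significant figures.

τ = 113 ms

Leg 1: 39.79 ms is already measured in the proton's rest frame.
Leg 2: 23.21 ms is already measured in the proton's rest frame.
Leg 3: 48.06 ms is already measured in the proton's rest frame.
Leg 4: γ = 1/√(1 − 0.997²) = 1/√0.005991 = 12.92; τ_4 = 21.54/12.92 = 1.667 ms.
Total: 39.79 + 23.21 + 48.06 + 1.667 ms.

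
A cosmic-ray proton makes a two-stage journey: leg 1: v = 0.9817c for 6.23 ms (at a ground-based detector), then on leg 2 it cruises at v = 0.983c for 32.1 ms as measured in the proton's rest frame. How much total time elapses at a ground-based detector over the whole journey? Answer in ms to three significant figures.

Δt = 181 ms

Leg 1: 6.23 ms is already measured at a ground-based detector.
Leg 2: γ = 1/√(1 − 0.983²) = 1/√0.03371 = 5.446; Δt_2 = 5.446 × 32.1 = 174.8 ms.
Total: 6.230 + 174.8 ms.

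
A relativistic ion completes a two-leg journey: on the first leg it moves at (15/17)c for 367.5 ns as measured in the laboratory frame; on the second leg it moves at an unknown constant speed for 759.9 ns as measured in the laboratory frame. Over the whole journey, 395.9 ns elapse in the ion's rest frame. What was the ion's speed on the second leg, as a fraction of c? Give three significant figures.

β = 0.956

Leg 1: γ = 1/√(1 − (15/17)²) = 17/8 = 2.125; τ_1 = 367.5/2.125 = 172.9 ns.
Leg 2: speed unknown; τ_2 = 759.9/γ_2.
Total proper time: 172.9 + τ_2 = 395.9, so τ_2 = 395.9 − 172.9 = 223.0 ns.
γ_2 = 759.9/223.0 = 3.408; β = √(1 − 1/γ²) = √0.9139.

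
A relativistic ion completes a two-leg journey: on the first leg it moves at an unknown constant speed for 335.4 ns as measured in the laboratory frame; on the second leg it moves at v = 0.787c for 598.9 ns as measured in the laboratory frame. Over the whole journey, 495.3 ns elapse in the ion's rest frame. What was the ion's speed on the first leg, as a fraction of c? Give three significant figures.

Leg 1: speed unknown; τ_1 = 335.4/γ_1.
Leg 2: γ = 1/√(1 − 0.787²) = 1/√0.3806 = 1.621; τ_2 = 598.9/1.621 = 369.5 ns.
Total proper time: τ_1 + 369.5 = 495.3, so τ_1 = 495.3 − 369.5 = 125.8 ns.
γ_1 = 335.4/125.8 = 2.666; β = √(1 − 1/γ²) = √0.8593.

β = 0.927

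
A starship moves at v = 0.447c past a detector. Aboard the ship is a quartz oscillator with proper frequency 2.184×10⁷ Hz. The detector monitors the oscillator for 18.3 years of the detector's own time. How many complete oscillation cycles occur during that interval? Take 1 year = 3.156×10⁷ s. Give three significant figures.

N = 1.13×10¹⁶

γ = 1/√(1 − 0.447²) = 1/√0.8002 = 1.118
During 18.3 years of lab time, the oscillator's proper time advances by τ = Δt/γ = 18.3/1.118 = 16.37 years = 5.166×10⁸ s.
N = f × τ = 2.184×10⁷ × 5.166×10⁸ = 1.128×10¹⁶.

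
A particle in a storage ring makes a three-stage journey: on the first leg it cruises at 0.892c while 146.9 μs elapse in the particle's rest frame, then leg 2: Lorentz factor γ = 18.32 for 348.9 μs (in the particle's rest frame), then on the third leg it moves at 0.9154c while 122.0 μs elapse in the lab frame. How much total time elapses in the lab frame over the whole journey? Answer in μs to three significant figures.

Δt = 6840 μs

Leg 1: γ = 1/√(1 − 0.892²) = 1/√0.2043 = 2.212; Δt_1 = 2.212 × 146.9 = 325.0 μs.
Leg 2: γ = 18.32; Δt_2 = 18.32 × 348.9 = 6392 μs.
Leg 3: 122.0 μs is already measured in the lab frame.
Total: 325.0 + 6392 + 122.0 μs.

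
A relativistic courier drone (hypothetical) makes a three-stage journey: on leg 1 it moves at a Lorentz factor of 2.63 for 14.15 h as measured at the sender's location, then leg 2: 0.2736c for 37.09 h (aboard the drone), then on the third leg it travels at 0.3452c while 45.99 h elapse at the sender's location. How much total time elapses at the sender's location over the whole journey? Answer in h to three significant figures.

Δt = 98.7 h

Leg 1: 14.15 h is already measured at the sender's location.
Leg 2: γ = 1/√(1 − 0.2736²) = 1/√0.9251 = 1.040; Δt_2 = 1.040 × 37.09 = 38.56 h.
Leg 3: 45.99 h is already measured at the sender's location.
Total: 14.15 + 38.56 + 45.99 h.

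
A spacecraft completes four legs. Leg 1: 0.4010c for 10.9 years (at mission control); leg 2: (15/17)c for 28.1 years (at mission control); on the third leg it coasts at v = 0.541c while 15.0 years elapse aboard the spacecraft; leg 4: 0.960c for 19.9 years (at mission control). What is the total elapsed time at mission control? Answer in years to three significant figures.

Δt = 76.7 years

Leg 1: 10.9 years is already measured at mission control.
Leg 2: 28.1 years is already measured at mission control.
Leg 3: γ = 1/√(1 − 0.541²) = 1/√0.7073 = 1.189; Δt_3 = 1.189 × 15.0 = 17.84 years.
Leg 4: 19.9 years is already measured at mission control.
Total: 10.90 + 28.10 + 17.84 + 19.90 years.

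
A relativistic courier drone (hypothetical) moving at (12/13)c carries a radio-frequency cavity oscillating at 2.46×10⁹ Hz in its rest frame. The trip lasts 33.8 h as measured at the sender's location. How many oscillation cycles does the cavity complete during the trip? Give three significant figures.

γ = 1/√(1 − (12/13)²) = 13/5 = 2.600
The oscillator's own cycle count is N = f × τ where τ is the proper time aboard the drone. τ = Δt/γ = 33.8/2.600 = 13.00 h = 4.680×10⁴ s.
N = 2.46×10⁹ × 4.680×10⁴ = 1.151×10¹⁴.

N = 1.15×10¹⁴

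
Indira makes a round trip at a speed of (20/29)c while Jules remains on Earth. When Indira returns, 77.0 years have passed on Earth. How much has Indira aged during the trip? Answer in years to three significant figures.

γ = 1/√(1 − (20/29)²) = 29/21 ≈ 1.381
Indira's clock measures proper time along the trip: τ = Δt/γ = 77.0/1.381 years.

τ = 55.8 years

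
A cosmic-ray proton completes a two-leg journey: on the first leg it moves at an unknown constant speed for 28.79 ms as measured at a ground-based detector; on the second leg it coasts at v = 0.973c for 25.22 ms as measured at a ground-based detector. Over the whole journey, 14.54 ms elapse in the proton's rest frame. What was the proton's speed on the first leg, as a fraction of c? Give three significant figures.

β = 0.953

Leg 1: speed unknown; τ_1 = 28.79/γ_1.
Leg 2: γ = 1/√(1 − 0.973²) = 1/√0.05327 = 4.333; τ_2 = 25.22/4.333 = 5.821 ms.
Total proper time: τ_1 + 5.821 = 14.54, so τ_1 = 14.54 − 5.821 = 8.719 ms.
γ_1 = 28.79/8.719 = 3.302; β = √(1 − 1/γ²) = √0.9083.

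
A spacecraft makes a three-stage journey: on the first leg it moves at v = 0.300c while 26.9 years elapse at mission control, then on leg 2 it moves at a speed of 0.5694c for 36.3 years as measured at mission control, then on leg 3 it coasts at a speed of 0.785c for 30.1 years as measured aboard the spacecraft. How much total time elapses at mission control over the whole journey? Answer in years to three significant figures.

Δt = 112 years

Leg 1: 26.9 years is already measured at mission control.
Leg 2: 36.3 years is already measured at mission control.
Leg 3: γ = 1/√(1 − 0.785²) = 1/√0.3838 = 1.614; Δt_3 = 1.614 × 30.1 = 48.59 years.
Total: 26.90 + 36.30 + 48.59 years.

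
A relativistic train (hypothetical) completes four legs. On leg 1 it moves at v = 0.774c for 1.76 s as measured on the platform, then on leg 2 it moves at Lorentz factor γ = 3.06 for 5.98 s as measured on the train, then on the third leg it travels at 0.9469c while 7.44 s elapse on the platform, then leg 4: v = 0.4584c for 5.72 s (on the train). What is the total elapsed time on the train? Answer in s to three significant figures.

τ = 15.2 s

Leg 1: γ = 1/√(1 − 0.774²) = 1/√0.4009 = 1.579; τ_1 = 1.76/1.579 = 1.114 s.
Leg 2: 5.98 s is already measured on the train.
Leg 3: γ = 1/√(1 − 0.9469²) = 1/√0.1034 = 3.110; τ_3 = 7.44/3.110 = 2.392 s.
Leg 4: 5.72 s is already measured on the train.
Total: 1.114 + 5.980 + 2.392 + 5.720 s.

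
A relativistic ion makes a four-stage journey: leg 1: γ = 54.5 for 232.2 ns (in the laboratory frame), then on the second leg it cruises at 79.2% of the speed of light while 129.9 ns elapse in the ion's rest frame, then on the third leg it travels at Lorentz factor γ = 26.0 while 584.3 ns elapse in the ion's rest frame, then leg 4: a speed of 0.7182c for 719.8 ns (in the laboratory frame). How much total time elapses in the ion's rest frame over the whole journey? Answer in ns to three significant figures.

Leg 1: γ = 54.5; τ_1 = 232.2/54.50 = 4.261 ns.
Leg 2: 129.9 ns is already measured in the ion's rest frame.
Leg 3: 584.3 ns is already measured in the ion's rest frame.
Leg 4: γ = 1/√(1 − 0.7182²) = 1/√0.4842 = 1.437; τ_4 = 719.8/1.437 = 500.9 ns.
Total: 4.261 + 129.9 + 584.3 + 500.9 ns.

τ = 1220 ns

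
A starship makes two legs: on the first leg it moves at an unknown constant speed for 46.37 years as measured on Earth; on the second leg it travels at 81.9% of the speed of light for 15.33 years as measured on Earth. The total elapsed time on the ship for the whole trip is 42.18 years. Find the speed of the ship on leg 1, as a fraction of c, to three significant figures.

Leg 1: speed unknown; τ_1 = 46.37/γ_1.
Leg 2: β = 0.819; γ = 1/√(1 − 0.819²) = 1/√0.3292 = 1.743; τ_2 = 15.33/1.743 = 8.796 years.
Total proper time: τ_1 + 8.796 = 42.18, so τ_1 = 42.18 − 8.796 = 33.38 years.
γ_1 = 46.37/33.38 = 1.389; β = √(1 − 1/γ²) = √0.4817.

β = 0.694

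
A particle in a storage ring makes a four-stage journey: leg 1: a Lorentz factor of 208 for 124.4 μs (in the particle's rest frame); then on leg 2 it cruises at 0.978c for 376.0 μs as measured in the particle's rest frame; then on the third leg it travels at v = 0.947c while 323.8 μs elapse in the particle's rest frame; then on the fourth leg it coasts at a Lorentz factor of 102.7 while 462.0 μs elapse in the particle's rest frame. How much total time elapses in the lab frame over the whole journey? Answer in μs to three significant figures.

Δt = 7.61×10⁴ μs

Leg 1: γ = 208; Δt_1 = 208.0 × 124.4 = 2.588×10⁴ μs.
Leg 2: γ = 1/√(1 − 0.978²) = 1/√0.04352 = 4.794; Δt_2 = 4.794 × 376.0 = 1802 μs.
Leg 3: γ = 1/√(1 − 0.947²) = 1/√0.1032 = 3.113; Δt_3 = 3.113 × 323.8 = 1008 μs.
Leg 4: γ = 102.7; Δt_4 = 102.7 × 462.0 = 4.745×10⁴ μs.
Total: 2.588×10⁴ + 1802 + 1008 + 4.745×10⁴ μs.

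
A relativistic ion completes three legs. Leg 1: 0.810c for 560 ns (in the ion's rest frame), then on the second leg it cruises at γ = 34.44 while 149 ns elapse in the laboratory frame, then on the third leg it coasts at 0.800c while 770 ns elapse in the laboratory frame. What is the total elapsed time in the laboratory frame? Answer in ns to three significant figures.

Δt = 1870 ns

Leg 1: γ = 1/√(1 − 0.810²) = 1/√0.3439 = 1.705; Δt_1 = 1.705 × 560 = 954.9 ns.
Leg 2: 149 ns is already measured in the laboratory frame.
Leg 3: 770 ns is already measured in the laboratory frame.
Total: 954.9 + 149.0 + 770.0 ns.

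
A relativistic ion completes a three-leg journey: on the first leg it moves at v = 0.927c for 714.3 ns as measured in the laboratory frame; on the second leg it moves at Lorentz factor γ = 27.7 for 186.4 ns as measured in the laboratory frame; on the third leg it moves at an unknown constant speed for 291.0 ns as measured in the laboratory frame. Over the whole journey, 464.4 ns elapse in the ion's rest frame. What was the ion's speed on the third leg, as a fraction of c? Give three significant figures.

Leg 1: γ = 1/√(1 − 0.927²) = 1/√0.1407 = 2.666; τ_1 = 714.3/2.666 = 267.9 ns.
Leg 2: γ = 27.7; τ_2 = 186.4/27.70 = 6.729 ns.
Leg 3: speed unknown; τ_3 = 291.0/γ_3.
Total proper time: 267.9 + 6.729 + τ_3 = 464.4, so τ_3 = 464.4 − 274.6 = 189.8 ns.
γ_3 = 291.0/189.8 = 1.533; β = √(1 − 1/γ²) = √0.5748.

β = 0.758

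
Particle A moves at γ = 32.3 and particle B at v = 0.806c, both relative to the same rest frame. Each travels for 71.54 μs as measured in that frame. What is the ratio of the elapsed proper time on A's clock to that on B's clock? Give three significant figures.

τ_A/τ_B = 0.0523

A: γ = 32.3. B: γ = 1/√(1 − 0.806²) = 1/√0.3504 = 1.689.
τ_A/τ_B = γ_B/γ_A = 1.689/32.30 = 0.05230, so τ_A/τ_B = 0.05230.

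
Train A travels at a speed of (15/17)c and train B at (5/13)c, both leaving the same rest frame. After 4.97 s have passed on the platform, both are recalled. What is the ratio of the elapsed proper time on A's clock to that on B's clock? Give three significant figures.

τ_A/τ_B = 0.510

A: γ = 1/√(1 − (15/17)²) = 17/8 = 2.125. B: γ = 1/√(1 − (5/13)²) = 13/12 ≈ 1.083.
τ_A/τ_B = γ_B/γ_A = 1.083/2.125 = 0.5098, so τ_A/τ_B = 0.5098.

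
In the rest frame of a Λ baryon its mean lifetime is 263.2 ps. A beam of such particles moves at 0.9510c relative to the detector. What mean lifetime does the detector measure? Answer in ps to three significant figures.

γ = 1/√(1 − 0.9510²) = 1/√0.09560 = 3.234
The rest-frame lifetime is the proper time; the lab measures the dilated interval Δt = γτ₀ = 3.234 × 263.2 ps.

Δt = 851 ps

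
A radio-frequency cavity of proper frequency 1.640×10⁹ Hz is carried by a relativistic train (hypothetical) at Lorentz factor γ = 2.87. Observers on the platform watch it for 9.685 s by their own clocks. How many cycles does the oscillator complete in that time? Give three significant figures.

N = 5.53×10⁹

γ = 2.87
During 9.685 s of lab time, the oscillator's proper time advances by τ = Δt/γ = 9.685/2.870 = 3.375 s = 3.375×10⁰ s.
N = f × τ = 1.640×10⁹ × 3.375×10⁰ = 5.534×10⁹.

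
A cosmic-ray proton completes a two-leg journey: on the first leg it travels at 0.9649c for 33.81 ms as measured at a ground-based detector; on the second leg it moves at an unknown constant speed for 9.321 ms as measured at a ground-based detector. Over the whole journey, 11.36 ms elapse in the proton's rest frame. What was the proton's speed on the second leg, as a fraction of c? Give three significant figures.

Leg 1: γ = 1/√(1 − 0.9649²) = 1/√0.06897 = 3.808; τ_1 = 33.81/3.808 = 8.879 ms.
Leg 2: speed unknown; τ_2 = 9.321/γ_2.
Total proper time: 8.879 + τ_2 = 11.36, so τ_2 = 11.36 − 8.879 = 2.481 ms.
γ_2 = 9.321/2.481 = 3.757; β = √(1 − 1/γ²) = √0.9292.

β = 0.964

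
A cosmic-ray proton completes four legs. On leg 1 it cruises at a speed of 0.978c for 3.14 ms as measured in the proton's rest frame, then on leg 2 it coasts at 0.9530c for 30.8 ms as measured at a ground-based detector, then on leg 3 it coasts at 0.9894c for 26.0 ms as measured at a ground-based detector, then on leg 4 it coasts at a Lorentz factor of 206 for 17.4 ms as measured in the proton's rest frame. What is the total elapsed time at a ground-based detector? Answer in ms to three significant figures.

Leg 1: γ = 1/√(1 − 0.978²) = 1/√0.04352 = 4.794; Δt_1 = 4.794 × 3.14 = 15.05 ms.
Leg 2: 30.8 ms is already measured at a ground-based detector.
Leg 3: 26.0 ms is already measured at a ground-based detector.
Leg 4: γ = 206; Δt_4 = 206.0 × 17.4 = 3584 ms.
Total: 15.05 + 30.80 + 26.00 + 3584 ms.

Δt = 3660 ms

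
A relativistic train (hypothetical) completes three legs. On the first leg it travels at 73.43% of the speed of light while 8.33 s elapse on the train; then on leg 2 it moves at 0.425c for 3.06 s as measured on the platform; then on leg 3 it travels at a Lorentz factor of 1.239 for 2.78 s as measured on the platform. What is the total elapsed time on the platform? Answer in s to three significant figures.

Δt = 18.1 s

Leg 1: β = 0.7343; γ = 1/√(1 − 0.7343²) = 1/√0.4608 = 1.473; Δt_1 = 1.473 × 8.33 = 12.27 s.
Leg 2: 3.06 s is already measured on the platform.
Leg 3: 2.78 s is already measured on the platform.
Total: 12.27 + 3.060 + 2.780 s.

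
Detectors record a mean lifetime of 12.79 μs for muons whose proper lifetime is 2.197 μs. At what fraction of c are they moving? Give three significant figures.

β = 0.985

γ = Δt/τ₀ = 12.79/2.197 = 5.822
β = √(1 − 1/γ²) = √(1 − 0.02951) = √0.9705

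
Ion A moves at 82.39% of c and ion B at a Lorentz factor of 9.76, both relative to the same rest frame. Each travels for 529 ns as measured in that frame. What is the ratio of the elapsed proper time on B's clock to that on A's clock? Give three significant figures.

A: β = 0.8239; γ = 1/√(1 − 0.8239²) = 1/√0.3212 = 1.764. B: γ = 9.76.
τ_A/τ_B = γ_B/γ_A = 9.760/1.764 = 5.531, so τ_B/τ_A = 0.1808.

τ_B/τ_A = 0.181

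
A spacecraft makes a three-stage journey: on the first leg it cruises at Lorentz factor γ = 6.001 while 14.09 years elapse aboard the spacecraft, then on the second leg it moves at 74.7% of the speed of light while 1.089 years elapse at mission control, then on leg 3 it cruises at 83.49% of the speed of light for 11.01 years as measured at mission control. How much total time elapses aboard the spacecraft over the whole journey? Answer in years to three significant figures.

Leg 1: 14.09 years is already measured aboard the spacecraft.
Leg 2: β = 0.747; γ = 1/√(1 − 0.747²) = 1/√0.4420 = 1.504; τ_2 = 1.089/1.504 = 0.7240 years.
Leg 3: β = 0.8349; γ = 1/√(1 − 0.8349²) = 1/√0.3029 = 1.817; τ_3 = 11.01/1.817 = 6.060 years.
Total: 14.09 + 0.7240 + 6.060 years.

τ = 20.9 years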